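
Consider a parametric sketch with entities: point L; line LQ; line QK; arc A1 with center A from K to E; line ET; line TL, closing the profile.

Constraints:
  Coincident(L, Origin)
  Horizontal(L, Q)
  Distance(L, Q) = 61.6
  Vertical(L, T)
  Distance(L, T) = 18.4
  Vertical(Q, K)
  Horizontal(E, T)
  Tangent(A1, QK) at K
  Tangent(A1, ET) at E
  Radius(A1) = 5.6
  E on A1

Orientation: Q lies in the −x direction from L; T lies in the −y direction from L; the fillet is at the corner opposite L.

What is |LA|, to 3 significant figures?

57.4

L is at the origin; LQ is horizontal with |LQ| = 61.6 and Q on the −x side, so Q = (-61.6, 0.00). L and T share the same x with |LT| = 18.4 and T on the −y side, so T = (0.00, -18.4). The virtual corner opposite L is at (-61.6, -18.4). A1 meets QK tangentially, so AK is at right angles to QK and the tangent condition forces AE to be normal to ET, with radius 5.6, so the center A sits 5.6 in from both sides at A = (-56.0, -12.8). Then |LA| = |A − L| = 57.4.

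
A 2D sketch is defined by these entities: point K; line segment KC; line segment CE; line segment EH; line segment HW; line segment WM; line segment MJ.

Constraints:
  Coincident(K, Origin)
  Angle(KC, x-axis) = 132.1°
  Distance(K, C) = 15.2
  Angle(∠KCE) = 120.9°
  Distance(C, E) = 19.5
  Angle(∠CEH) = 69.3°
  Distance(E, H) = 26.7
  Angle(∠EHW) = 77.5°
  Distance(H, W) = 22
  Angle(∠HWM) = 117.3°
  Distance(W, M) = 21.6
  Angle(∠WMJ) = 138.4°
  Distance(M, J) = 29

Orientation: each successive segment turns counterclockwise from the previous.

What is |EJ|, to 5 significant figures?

28.466

K is at the origin; KC runs at 132.1° with length 15.2, so C = (-10.190, 11.278). ∠KCE = 120.9° gives CE at -168.80° from the x-axis; with |CE| = 19.5, E = (-29.319, 7.4905). ∠CEH = 69.3° gives EH at -58.100° from the x-axis; with |EH| = 26.7, H = (-15.210, -15.177). ∠EHW = 77.5° gives HW at 44.400° from the x-axis; with |HW| = 22.0, W = (0.50859, 0.21551). ∠HWM = 117.3° gives WM at 107.10° from the x-axis; with |WM| = 21.6, M = (-5.8427, 20.861). ∠WMJ = 138.4° gives MJ at 148.70° from the x-axis; with |MJ| = 29.0, J = (-30.622, 35.927). Then |EJ| = |J − E| = 28.466.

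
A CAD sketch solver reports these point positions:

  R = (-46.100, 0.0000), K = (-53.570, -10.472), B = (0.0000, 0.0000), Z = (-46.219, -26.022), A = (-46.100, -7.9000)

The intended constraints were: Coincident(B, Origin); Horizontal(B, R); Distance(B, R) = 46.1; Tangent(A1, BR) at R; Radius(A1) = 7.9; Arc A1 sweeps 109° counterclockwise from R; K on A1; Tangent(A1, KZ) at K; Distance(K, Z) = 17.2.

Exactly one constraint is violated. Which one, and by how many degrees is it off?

Tangent(A1, KZ) at K — off by 6.30°.

B = (0.00, 0.00) ✓; B.y = 0.00, R.y = 0.00 ✓; |BR| = 46.10 ✓; ∠(AR, RB) = 90.00° ✓; |AR| = 7.900 ✓; bearing(A→K) − bearing(A→R) = 109.0° ✓; |AK| = 7.900 ✓; ∠(AK, KZ) = 83.70° ✗; |KZ| = 17.20 ✓.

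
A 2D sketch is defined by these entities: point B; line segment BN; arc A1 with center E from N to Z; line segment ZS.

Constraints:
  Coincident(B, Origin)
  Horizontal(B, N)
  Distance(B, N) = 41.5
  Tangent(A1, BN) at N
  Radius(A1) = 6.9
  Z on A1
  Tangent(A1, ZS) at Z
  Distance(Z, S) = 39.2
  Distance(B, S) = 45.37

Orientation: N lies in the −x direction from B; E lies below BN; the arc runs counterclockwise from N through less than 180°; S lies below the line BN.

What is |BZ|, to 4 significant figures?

48.02

Checks: |EZ| = 6.900 ✓; ∠(EZ, ZS) = 90.00° ✓; |ZS| = 39.20 ✓; |BS| = 45.37 ✓.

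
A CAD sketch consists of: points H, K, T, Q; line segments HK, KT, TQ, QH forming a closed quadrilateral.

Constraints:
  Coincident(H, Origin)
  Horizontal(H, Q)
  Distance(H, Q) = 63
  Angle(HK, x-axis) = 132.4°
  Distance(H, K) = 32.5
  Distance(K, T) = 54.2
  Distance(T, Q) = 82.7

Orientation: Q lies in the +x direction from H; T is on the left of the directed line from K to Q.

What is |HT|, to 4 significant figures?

66.90

Checks: |KT| = 54.20 ✓; |TQ| = 82.70 ✓.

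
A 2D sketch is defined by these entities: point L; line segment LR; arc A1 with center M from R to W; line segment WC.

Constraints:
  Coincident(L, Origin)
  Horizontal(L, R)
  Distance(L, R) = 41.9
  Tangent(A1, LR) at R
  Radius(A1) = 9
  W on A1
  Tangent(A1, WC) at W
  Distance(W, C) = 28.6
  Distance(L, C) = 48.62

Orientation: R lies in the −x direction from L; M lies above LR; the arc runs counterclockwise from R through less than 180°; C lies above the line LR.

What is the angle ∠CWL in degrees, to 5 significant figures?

101.57°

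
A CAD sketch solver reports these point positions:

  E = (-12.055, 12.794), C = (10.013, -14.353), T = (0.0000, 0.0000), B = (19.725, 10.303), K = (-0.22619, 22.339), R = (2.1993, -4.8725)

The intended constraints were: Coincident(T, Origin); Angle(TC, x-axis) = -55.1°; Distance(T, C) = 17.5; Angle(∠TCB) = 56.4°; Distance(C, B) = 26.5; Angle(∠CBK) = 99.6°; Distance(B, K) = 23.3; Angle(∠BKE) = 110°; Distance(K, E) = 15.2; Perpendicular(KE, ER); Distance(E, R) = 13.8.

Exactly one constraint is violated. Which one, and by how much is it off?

Distance(E, R) = 13.8 — off by 8.90.

T = (0.00, 0.00) ✓; TC at -55.10° ✓; |TC| = 17.50 ✓; ∠TCB = 56.40° ✓; |CB| = 26.50 ✓; ∠CBK = 99.60° ✓; |BK| = 23.30 ✓; ∠BKE = 110.0° ✓; |KE| = 15.20 ✓; ∠(KE, ER) = 90.00° ✓; |ER| = 22.70 ✗.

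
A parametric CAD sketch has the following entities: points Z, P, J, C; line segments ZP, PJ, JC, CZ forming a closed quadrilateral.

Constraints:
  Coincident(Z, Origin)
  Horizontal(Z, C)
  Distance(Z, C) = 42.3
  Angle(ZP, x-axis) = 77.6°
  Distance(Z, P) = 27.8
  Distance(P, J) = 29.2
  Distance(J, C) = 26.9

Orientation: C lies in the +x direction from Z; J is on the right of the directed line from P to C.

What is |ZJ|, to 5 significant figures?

15.412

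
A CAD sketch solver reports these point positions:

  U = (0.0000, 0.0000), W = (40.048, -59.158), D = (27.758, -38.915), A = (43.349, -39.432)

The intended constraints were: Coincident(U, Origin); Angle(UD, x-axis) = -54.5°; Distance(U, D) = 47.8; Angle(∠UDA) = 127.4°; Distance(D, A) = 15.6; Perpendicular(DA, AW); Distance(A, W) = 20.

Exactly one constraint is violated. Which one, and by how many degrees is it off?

Perpendicular(DA, AW) — off by 7.60°.

U = (0.00, 0.00) ✓; UD at -54.50° ✓; |UD| = 47.80 ✓; ∠UDA = 127.4° ✓; |DA| = 15.60 ✓; ∠(DA, AW) = 97.60° ✗; |AW| = 20.00 ✓.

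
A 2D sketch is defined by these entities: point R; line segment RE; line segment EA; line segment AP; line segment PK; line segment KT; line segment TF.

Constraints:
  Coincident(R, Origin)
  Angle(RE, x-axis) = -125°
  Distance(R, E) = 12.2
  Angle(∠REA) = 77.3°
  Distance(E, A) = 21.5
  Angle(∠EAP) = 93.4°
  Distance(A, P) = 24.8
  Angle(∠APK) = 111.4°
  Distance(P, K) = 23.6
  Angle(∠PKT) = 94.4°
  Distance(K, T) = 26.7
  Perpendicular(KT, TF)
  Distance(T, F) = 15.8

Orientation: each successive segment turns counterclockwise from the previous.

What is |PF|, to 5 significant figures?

29.540

R is at the origin; RE runs at -125.0° with length 12.2, so E = (-6.9976, -9.9937). ∠REA = 77.3° gives EA at -22.300° from the x-axis; with |EA| = 21.5, A = (12.894, -18.152). ∠EAP = 93.4° gives AP at 64.300° from the x-axis; with |AP| = 24.8, P = (23.649, 4.1947). ∠APK = 111.4° gives PK at 132.90° from the x-axis; with |PK| = 23.6, K = (7.5841, 21.483). ∠PKT = 94.4° gives KT at -141.50° from the x-axis; with |KT| = 26.7, T = (-13.312, 4.8616). KT ⟂ TF, so TF runs at -51.500°; with |TF| = 15.8, F = (-3.4758, -7.5036). Then |PF| = |F − P| = 29.540.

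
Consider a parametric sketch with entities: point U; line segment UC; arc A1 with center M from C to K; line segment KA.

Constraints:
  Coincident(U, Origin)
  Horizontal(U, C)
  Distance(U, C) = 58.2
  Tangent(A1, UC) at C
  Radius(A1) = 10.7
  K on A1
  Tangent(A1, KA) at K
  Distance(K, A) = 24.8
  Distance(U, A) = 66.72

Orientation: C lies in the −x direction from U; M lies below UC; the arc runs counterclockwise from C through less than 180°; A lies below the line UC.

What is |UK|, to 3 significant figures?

69.4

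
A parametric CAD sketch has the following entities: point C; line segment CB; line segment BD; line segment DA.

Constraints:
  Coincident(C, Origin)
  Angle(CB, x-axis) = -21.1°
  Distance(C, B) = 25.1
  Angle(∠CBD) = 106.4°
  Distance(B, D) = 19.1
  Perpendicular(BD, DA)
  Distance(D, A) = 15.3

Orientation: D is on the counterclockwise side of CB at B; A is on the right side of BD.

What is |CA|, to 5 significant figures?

47.291

∠CBD = 106.4°, so BD runs at -21.1° + (180° − 106.4°) = 52.500° from the x-axis; with |BD| = 19.1, D = B + 19.1·(cos 52.500°, sin 52.500°) = (35.044, 6.1171). The perpendicularity gives DA at right angles to BD; with |DA| = 15.3 on the right of BD, A = D + 15.3·(0.79335, -0.60876) = (47.183, -3.1969). Then |CA| = |A − C| = 47.291.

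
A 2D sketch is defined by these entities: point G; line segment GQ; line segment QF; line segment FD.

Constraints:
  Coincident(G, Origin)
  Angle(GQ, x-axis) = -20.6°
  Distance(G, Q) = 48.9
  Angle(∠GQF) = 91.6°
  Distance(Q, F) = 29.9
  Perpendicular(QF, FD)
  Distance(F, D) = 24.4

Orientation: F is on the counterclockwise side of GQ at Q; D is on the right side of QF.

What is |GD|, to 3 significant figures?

79.7

∠GQF = 91.6°, so QF runs at -20.6° + (180° − 91.6°) = 67.8° from the x-axis; with |QF| = 29.9, F = Q + 29.9·(cos 67.8°, sin 67.8°) = (57.1, 10.5). QF is perpendicular to FD; with |FD| = 24.4 on the right of QF, D = F + 24.4·(0.926, -0.378) = (79.7, 1.26). Then |GD| = |D − G| = 79.7.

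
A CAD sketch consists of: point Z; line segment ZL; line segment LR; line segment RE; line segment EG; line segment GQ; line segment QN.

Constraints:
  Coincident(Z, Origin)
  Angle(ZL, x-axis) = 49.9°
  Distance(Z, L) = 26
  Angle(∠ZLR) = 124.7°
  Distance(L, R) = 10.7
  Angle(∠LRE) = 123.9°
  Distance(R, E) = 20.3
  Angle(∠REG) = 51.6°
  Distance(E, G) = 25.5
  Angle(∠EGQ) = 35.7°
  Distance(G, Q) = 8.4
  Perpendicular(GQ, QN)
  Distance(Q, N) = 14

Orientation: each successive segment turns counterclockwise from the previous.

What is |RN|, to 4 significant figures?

22.47

Z is at the origin; ZL runs at 49.9° with length 26.0, so L = (16.75, 19.89). ∠ZLR = 124.7° gives LR at 105.2° from the x-axis; with |LR| = 10.7, R = (13.94, 30.21). ∠LRE = 123.9° gives RE at 161.3° from the x-axis; with |RE| = 20.3, E = (-5.287, 36.72). ∠REG = 51.6° gives EG at -70.30° from the x-axis; with |EG| = 25.5, G = (3.309, 12.71). ∠EGQ = 35.7° gives GQ at 74.00° from the x-axis; with |GQ| = 8.4, Q = (5.625, 20.79). The perpendicularity gives QN at right angles to GQ, so QN runs at 164.0°; with |QN| = 14.0, N = (-7.833, 24.65). Then |RN| = |N − R| = 22.47.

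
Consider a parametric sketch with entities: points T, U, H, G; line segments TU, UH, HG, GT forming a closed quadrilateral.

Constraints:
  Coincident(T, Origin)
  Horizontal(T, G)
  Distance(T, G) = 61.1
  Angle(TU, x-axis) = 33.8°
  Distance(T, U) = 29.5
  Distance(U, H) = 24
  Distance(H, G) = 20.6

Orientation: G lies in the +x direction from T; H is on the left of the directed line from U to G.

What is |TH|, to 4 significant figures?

51.18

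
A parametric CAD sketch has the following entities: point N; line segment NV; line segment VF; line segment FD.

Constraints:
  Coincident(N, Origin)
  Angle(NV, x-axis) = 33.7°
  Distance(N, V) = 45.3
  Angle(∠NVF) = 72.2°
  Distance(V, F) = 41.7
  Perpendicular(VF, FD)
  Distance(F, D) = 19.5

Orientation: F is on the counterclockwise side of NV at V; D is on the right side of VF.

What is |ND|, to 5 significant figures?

68.545

N is at the origin; NV runs at 33.7° with length 45.3, so V = 45.3·(cos 33.7°, sin 33.7°) = (37.688, 25.134). ∠NVF = 72.2°, so VF runs at 33.7° + (180° − 72.2°) = 141.50° from the x-axis; with |VF| = 41.7, F = V + 41.7·(cos 141.50°, sin 141.50°) = (5.0528, 51.093). VF is perpendicular to FD; with |FD| = 19.5 on the right of VF, D = F + 19.5·(0.62251, 0.78261) = (17.192, 66.354). Then |ND| = |D − N| = 68.545.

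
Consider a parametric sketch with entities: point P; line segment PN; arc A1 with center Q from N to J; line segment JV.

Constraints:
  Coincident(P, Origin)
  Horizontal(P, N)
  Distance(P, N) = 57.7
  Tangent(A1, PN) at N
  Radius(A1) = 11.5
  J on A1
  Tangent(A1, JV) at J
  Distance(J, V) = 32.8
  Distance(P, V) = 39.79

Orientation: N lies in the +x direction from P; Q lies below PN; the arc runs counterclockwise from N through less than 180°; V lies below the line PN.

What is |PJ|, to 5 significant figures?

49.173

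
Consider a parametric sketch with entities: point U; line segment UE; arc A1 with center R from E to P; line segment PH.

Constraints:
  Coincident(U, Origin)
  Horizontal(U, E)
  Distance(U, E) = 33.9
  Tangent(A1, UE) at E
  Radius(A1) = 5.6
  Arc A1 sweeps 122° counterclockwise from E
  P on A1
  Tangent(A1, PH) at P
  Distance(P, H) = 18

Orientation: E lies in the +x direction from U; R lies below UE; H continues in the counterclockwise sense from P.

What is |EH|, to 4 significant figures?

24.31

U is at the origin; UE is horizontal with |UE| = 33.9 and E on the +x side, so E = (33.90, 0.000). The tangent condition forces RE to be normal to UE, so R = E + (0, -5.6) = (33.90, -5.600). On A1, E sits at bearing 90° from R; a 122° counterclockwise sweep puts P at bearing 212°, so P = R + 5.6·(cos 212°, sin 212°) = (29.15, -8.568). A1 meets PH tangentially, so RP is at right angles to PH, so PH runs along (−sin 212°, cos 212°); with |PH| = 18.0, H = (38.69, -23.83). Then |EH| = |H − E| = 24.31.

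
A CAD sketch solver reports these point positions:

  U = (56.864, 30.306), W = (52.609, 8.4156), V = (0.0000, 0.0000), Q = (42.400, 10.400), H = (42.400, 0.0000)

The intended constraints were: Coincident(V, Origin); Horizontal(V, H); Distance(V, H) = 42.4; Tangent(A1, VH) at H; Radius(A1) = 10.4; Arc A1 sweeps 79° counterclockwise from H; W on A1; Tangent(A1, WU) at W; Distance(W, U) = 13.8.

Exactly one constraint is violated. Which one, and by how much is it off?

Distance(W, U) = 13.8 — off by 8.50.

V = (0.00, 0.00) ✓; V.y = 0.00, H.y = 0.00 ✓; |VH| = 42.40 ✓; ∠(QH, HV) = 90.00° ✓; |QH| = 10.40 ✓; bearing(Q→W) − bearing(Q→H) = 79.00° ✓; |QW| = 10.40 ✓; ∠(QW, WU) = 90.00° ✓; |WU| = 22.30 ✗.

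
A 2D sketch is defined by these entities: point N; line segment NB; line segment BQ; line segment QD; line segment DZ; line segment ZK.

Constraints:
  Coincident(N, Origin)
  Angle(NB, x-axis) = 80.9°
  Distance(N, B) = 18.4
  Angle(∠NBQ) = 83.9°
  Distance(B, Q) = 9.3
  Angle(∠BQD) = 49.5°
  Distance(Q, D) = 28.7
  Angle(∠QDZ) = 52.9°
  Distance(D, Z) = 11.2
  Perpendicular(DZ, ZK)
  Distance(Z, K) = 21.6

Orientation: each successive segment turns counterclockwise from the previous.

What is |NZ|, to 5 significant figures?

15.576

∠BQD = 49.5° gives QD at -52.500° from the x-axis; with |QD| = 28.7, D = (11.094, -4.1141). ∠QDZ = 52.9° gives DZ at 74.600° from the x-axis; with |DZ| = 11.2, Z = (14.069, 6.6838). Then |NZ| = |Z − N| = 15.576.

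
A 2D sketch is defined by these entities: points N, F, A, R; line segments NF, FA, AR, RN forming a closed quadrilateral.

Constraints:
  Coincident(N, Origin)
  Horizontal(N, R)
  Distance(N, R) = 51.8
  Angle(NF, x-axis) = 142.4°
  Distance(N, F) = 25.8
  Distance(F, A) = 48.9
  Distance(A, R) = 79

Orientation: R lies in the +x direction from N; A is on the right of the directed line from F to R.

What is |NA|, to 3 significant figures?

38.7

Checks: NF at 142.4° ✓; |FA| = 48.90 ✓; |AR| = 79.00 ✓.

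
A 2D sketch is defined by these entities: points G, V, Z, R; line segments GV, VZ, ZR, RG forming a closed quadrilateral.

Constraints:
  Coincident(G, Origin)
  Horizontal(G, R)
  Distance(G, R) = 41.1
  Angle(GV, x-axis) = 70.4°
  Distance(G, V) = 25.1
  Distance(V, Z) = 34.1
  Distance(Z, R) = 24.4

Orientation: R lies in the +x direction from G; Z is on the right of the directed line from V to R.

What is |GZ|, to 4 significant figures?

20.47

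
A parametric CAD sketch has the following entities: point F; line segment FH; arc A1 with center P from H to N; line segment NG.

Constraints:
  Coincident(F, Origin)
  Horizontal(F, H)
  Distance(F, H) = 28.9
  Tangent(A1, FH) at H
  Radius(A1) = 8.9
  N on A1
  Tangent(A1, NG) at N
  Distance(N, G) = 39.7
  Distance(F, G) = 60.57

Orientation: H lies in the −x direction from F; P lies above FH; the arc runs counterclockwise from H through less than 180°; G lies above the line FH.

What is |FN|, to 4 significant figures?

24.01

Checks: |PN| = 8.900 ✓; ∠(PN, NG) = 90.00° ✓; |NG| = 39.70 ✓; |FG| = 60.57 ✓.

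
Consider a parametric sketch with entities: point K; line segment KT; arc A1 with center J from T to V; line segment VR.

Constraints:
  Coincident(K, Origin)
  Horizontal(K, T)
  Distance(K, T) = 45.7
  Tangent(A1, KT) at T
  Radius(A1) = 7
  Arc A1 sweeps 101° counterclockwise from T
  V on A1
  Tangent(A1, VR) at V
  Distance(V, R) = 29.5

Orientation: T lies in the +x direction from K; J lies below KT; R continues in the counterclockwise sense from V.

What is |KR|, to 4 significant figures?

58.03

K is at the origin; KT is horizontal with |KT| = 45.7 and T on the +x side, so T = (45.70, 0.000). Since A1 is tangent to KT there, JT ⟂ KT, so J = T + (0, -7) = (45.70, -7.000). On A1, T sits at bearing 90° from J; a 101° counterclockwise sweep puts V at bearing 191°, so V = J + 7.0·(cos 191°, sin 191°) = (38.83, -8.336). Since A1 is tangent to VR there, JV ⟂ VR, so VR runs along (−sin 191°, cos 191°); with |VR| = 29.5, R = (44.46, -37.29). Then |KR| = |R − K| = 58.03.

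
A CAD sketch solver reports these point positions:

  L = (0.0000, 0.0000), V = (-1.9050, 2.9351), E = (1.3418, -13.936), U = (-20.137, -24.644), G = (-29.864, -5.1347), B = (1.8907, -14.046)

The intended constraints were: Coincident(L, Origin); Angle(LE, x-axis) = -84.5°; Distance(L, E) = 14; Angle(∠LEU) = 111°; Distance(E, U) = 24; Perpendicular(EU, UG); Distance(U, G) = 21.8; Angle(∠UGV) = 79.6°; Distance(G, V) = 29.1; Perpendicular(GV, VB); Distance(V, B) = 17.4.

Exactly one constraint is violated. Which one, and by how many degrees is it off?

Perpendicular(GV, VB) — off by 3.50°.

L = (0.00, 0.00) ✓; LE at -84.50° ✓; |LE| = 14.00 ✓; ∠LEU = 111.0° ✓; |EU| = 24.00 ✓; ∠(EU, UG) = 90.00° ✓; |UG| = 21.80 ✓; ∠UGV = 79.60° ✓; |GV| = 29.10 ✓; ∠(GV, VB) = 93.50° ✗; |VB| = 17.40 ✓.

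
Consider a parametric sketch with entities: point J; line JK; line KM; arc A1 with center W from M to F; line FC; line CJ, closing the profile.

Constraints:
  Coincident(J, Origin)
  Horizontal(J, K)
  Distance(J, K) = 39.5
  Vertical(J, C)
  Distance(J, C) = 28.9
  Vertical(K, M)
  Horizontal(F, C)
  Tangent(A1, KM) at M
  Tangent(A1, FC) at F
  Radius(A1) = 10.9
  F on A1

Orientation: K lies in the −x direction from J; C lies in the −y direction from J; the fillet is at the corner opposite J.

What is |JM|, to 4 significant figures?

43.41

J is at the origin; JK is horizontal with |JK| = 39.5 and K on the −x side, so K = (-39.50, 0.000). J and C share the same x with |JC| = 28.9 and C on the −y side, so C = (0.000, -28.90). The virtual corner opposite J is at (-39.50, -28.90). The tangent condition forces WM to be normal to KM and tangency of A1 to FC means the radius WF is perpendicular to FC, with radius 10.9, so the center W sits 10.9 in from both sides at W = (-28.60, -18.00). That places the tangent points at M = (-39.50, -18.00) on KM and F = (-28.60, -28.90) on FC. Then |JM| = |M − J| = 43.41.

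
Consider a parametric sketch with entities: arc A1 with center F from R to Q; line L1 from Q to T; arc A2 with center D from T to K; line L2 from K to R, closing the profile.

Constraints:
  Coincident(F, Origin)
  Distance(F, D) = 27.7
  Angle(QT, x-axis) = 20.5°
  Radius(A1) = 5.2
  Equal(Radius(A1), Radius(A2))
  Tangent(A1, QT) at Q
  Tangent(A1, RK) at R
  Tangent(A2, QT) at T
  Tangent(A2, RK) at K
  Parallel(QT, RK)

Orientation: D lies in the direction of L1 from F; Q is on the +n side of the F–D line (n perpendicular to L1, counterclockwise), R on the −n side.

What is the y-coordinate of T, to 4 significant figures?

14.57

The slot axis is L1's direction at 20.5°, so u = (cos 20.5°, sin 20.5°) = (0.9367, 0.3502) and n = (−sin 20.5°, cos 20.5°) = (-0.3502, 0.9367). F is at the origin and D lies 27.7 along u from F, so D = 27.7·u = (25.95, 9.701). Tangency of A1 to both parallel lines with radius 5.2 puts Q and R at F ± 5.2·n: Q = (-1.821, 4.871), R = (1.821, -4.871). Equal radii place T and K the same way about D: T = D + 5.2·n = (24.12, 14.57), K = D − 5.2·n = (27.77, 4.830). So T.y = 14.57.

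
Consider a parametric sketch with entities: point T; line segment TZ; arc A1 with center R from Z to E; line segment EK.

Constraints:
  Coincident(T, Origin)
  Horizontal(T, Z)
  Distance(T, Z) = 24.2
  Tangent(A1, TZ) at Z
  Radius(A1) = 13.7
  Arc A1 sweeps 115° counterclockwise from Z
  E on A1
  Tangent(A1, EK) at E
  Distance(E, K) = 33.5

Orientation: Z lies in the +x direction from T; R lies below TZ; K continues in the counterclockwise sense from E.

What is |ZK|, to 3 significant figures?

49.9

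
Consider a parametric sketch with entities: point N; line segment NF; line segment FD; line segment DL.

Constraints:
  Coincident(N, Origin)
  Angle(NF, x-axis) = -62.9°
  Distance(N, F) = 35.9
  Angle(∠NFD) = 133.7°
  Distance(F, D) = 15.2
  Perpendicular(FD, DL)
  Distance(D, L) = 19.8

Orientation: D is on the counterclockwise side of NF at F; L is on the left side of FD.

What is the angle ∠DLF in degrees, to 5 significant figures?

37.513°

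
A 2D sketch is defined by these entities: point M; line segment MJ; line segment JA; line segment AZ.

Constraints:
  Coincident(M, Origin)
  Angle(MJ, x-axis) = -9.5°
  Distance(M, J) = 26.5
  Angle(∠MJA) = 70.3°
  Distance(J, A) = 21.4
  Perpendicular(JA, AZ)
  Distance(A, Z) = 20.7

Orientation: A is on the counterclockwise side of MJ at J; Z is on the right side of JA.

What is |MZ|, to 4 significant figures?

47.32

M is at the origin; MJ runs at -9.5° with length 26.5, so J = 26.5·(cos -9.5°, sin -9.5°) = (26.14, -4.374). ∠MJA = 70.3°, so JA runs at -9.5° + (180° − 70.3°) = 100.2° from the x-axis; with |JA| = 21.4, A = J + 21.4·(cos 100.2°, sin 100.2°) = (22.35, 16.69). JA is perpendicular to AZ; with |AZ| = 20.7 on the right of JA, Z = A + 20.7·(0.9842, 0.1771) = (42.72, 20.35). Then |MZ| = |Z − M| = 47.32.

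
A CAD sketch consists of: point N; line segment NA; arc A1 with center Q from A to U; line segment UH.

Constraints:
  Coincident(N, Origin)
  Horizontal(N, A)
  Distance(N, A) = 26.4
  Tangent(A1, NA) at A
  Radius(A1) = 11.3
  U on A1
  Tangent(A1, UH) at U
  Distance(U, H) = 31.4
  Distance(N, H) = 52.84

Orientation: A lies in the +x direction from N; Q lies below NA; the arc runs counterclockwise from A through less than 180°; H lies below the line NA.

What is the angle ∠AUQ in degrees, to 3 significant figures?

33.5°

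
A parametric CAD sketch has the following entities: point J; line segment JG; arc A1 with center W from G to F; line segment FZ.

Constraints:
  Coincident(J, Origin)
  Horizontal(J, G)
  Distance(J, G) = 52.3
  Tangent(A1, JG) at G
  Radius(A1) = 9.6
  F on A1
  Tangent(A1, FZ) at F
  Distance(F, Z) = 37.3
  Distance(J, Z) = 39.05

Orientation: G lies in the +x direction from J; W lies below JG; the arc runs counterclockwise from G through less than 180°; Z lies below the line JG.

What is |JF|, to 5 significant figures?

44.964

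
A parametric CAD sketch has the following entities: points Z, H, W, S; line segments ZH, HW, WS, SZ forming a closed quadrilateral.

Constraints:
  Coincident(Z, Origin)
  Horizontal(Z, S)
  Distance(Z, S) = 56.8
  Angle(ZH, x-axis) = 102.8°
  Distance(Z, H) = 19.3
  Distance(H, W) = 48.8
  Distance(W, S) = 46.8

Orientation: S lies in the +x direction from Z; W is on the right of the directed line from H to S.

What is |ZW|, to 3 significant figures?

30.3

Z is at the origin; ZS is horizontal with |ZS| = 56.8 and S in +x, so S = (56.8, 0). ZH runs at 102.8° with |ZH| = 19.3, so H = (-4.28, 18.8). W is determined by |HW| = 48.8 and |WS| = 46.8 together: it lies at the intersection of circle(H, 48.8) and circle(S, 46.8). With |HS| = 63.9, the foot of the radical line on HS is 33.5 from H and the perpendicular offset is √(48.8² − 33.5²) = 35.5. Taking the right-of-HS solution: W = (17.2, -25.0).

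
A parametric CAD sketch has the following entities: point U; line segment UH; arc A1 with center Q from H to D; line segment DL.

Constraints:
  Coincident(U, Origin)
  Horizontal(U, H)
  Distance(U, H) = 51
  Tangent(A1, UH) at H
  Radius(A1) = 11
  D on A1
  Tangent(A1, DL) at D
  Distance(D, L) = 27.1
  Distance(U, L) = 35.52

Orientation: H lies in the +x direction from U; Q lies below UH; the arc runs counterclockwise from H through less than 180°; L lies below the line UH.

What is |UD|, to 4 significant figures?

42.69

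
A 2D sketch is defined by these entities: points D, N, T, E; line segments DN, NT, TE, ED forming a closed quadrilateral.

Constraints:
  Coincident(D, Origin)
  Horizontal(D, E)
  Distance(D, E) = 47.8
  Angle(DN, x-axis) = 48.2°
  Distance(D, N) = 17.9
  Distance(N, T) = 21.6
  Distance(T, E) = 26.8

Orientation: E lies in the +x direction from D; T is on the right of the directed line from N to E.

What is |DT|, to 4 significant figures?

22.46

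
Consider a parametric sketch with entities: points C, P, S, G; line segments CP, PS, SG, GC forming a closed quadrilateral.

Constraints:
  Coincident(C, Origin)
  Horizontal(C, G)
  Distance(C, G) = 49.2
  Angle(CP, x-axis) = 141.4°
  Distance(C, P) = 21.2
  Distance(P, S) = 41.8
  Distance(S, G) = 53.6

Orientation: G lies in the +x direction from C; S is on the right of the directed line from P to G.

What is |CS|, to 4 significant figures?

24.51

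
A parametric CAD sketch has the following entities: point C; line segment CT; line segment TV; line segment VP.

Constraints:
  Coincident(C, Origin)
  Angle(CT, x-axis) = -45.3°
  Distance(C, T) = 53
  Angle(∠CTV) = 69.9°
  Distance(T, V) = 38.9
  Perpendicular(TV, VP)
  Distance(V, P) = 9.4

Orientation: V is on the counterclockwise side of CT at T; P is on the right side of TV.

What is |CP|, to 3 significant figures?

62.7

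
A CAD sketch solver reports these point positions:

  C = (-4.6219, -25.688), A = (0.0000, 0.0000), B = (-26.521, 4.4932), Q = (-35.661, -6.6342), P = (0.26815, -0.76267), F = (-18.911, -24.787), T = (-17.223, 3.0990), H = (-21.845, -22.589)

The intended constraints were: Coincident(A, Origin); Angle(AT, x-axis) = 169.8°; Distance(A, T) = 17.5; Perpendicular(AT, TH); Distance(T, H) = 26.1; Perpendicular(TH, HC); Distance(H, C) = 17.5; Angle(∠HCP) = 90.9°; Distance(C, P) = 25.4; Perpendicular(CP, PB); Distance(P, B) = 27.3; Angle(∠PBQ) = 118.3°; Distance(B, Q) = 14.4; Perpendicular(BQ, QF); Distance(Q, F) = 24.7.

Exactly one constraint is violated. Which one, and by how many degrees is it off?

Perpendicular(BQ, QF) — off by 7.90°.

A = (0.00, 0.00) ✓; AT at 169.8° ✓; |AT| = 17.50 ✓; ∠(AT, TH) = 90.00° ✓; |TH| = 26.10 ✓; ∠(TH, HC) = 90.00° ✓; |HC| = 17.50 ✓; ∠HCP = 90.90° ✓; |CP| = 25.40 ✓; ∠(CP, PB) = 90.00° ✓; |PB| = 27.30 ✓; ∠PBQ = 118.3° ✓; |BQ| = 14.40 ✓; ∠(BQ, QF) = 82.10° ✗; |QF| = 24.70 ✓.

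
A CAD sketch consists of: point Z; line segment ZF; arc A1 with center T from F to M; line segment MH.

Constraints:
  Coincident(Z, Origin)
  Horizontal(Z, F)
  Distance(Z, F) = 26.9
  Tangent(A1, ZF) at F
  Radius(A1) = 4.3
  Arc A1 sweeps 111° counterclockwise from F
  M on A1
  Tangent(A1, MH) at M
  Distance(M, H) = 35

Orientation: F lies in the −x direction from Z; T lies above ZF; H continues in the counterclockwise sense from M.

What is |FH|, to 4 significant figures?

39.45

Z is at the origin; Z and F share the same y with |ZF| = 26.9 and F on the −x side, so F = (-26.90, 0.000). A1 meets ZF tangentially, so TF is at right angles to ZF, so T = F + (0, 4.3) = (-26.90, 4.300). On A1, F sits at bearing -90° from T; a 111° counterclockwise sweep puts M at bearing 21°, so M = T + 4.3·(cos 21°, sin 21°) = (-22.89, 5.841). A1 meets MH tangentially, so TM is at right angles to MH, so MH runs along (−sin 21°, cos 21°); with |MH| = 35.0, H = (-35.43, 38.52). Then |FH| = |H − F| = 39.45.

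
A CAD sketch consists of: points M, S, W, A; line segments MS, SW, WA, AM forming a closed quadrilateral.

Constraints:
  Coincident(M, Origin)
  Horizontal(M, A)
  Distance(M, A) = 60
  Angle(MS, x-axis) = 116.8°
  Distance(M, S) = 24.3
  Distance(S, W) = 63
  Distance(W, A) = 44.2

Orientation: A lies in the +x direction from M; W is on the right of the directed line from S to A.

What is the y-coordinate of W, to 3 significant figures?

-28.9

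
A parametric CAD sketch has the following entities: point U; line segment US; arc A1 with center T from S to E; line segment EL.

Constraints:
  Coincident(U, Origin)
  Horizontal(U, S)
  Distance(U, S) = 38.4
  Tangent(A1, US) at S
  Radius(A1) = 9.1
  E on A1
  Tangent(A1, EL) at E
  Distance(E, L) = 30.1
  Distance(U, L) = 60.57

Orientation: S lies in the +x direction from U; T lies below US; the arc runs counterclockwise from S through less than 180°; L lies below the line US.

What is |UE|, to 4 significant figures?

33.48

U is at the origin; US is horizontal with |US| = 38.4 and S on the +x side, so S = (38.40, 0.000). Tangency of A1 to US means the radius TS is perpendicular to US, so T = S + (0, -9.1) = (38.40, -9.100). Since TE ⟂ EL (tangency), |TL| = √(9.1² + 30.1²) = 31.45 regardless of where E sits on A1. So L lies on both circle(U, 60.57) and circle(T, 31.45); the below-US intersection is L = (45.77, -39.67). E is the foot of the tangent from L: E = (30.55, -13.70).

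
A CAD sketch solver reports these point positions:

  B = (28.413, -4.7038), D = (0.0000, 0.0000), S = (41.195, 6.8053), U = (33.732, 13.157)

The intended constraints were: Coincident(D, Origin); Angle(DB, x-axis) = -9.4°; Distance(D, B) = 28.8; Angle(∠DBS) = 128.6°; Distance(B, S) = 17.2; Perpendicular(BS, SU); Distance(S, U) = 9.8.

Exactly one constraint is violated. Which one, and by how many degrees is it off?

Perpendicular(BS, SU) — off by 7.60°.

D = (0.00, 0.00) ✓; DB at -9.400° ✓; |DB| = 28.80 ✓; ∠DBS = 128.6° ✓; |BS| = 17.20 ✓; ∠(BS, SU) = 97.60° ✗; |SU| = 9.800 ✓.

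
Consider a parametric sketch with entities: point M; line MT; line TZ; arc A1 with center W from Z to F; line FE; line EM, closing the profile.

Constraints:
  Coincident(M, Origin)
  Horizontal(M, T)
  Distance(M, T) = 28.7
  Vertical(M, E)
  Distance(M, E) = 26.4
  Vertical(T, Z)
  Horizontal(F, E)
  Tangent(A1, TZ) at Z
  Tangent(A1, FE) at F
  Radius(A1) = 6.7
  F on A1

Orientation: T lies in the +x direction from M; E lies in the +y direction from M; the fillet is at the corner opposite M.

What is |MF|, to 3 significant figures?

34.4

M is at the origin; MT is horizontal with |MT| = 28.7 and T on the +x side, so T = (28.7, 0.00). ME is vertical with |ME| = 26.4 and E on the +y side, so E = (0.00, 26.4). The virtual corner opposite M is at (28.7, 26.4). The tangent condition forces WZ to be normal to TZ and since A1 is tangent to FE there, WF ⟂ FE, with radius 6.7, so the center W sits 6.7 in from both sides at W = (22.0, 19.7). That places the tangent points at Z = (28.7, 19.7) on TZ and F = (22.0, 26.4) on FE. Then |MF| = |F − M| = 34.4.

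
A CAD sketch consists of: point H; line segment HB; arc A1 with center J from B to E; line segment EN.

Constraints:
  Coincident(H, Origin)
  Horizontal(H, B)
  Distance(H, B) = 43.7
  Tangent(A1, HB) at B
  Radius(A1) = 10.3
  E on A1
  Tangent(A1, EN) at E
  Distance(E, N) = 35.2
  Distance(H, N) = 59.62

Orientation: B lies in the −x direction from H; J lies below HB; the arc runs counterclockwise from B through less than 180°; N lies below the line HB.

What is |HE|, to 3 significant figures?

55.0

H is at the origin; H and B share the same y with |HB| = 43.7 and B on the −x side, so B = (-43.7, 0.00). A1 meets HB tangentially, so JB is at right angles to HB, so J = B + (0, -10.3) = (-43.7, -10.3). Since JE ⟂ EN (tangency), |JN| = √(10.3² + 35.2²) = 36.7 regardless of where E sits on A1. So N lies on both circle(H, 59.62) and circle(J, 36.7); the below-HB intersection is N = (-37.4, -46.4). E is the foot of the tangent from N: E = (-52.9, -14.8).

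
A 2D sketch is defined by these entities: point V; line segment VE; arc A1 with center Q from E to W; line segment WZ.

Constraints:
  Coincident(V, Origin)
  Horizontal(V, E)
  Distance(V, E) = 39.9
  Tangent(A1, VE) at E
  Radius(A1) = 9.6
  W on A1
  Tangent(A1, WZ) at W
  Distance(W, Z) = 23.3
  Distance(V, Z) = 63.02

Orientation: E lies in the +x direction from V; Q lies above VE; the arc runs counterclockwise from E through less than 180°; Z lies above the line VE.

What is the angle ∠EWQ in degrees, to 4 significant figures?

53.55°

Checks: |QW| = 9.600 ✓; ∠(QW, WZ) = 90.00° ✓; |WZ| = 23.30 ✓; |VZ| = 63.02 ✓.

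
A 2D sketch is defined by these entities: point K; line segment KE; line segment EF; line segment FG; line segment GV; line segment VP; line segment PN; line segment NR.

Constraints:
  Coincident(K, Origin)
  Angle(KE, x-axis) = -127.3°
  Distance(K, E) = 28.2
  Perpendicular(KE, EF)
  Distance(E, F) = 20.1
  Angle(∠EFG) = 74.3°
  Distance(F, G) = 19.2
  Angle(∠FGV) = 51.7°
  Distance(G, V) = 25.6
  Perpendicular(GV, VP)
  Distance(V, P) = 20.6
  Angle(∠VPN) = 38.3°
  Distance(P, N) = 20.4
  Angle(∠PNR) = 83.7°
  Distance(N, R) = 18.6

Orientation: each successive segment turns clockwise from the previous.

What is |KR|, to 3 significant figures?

30.5

∠VPN = 38.3° gives PN at 37.0° from the x-axis; with |PN| = 20.4, N = (-22.6, -11.5). ∠PNR = 83.7° gives NR at -59.3° from the x-axis; with |NR| = 18.6, R = (-13.1, -27.5). Then |KR| = |R − K| = 30.5.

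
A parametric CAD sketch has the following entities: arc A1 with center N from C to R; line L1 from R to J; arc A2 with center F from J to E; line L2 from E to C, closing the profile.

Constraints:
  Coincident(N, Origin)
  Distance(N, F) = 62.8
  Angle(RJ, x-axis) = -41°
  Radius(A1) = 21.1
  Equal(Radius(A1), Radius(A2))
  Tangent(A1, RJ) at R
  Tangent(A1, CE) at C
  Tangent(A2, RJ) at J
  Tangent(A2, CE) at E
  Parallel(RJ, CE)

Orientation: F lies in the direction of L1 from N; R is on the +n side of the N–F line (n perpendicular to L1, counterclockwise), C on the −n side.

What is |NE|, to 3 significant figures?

66.2

The slot axis is L1's direction at -41.0°, so u = (cos -41.0°, sin -41.0°) = (0.755, -0.656) and n = (−sin -41.0°, cos -41.0°) = (0.656, 0.755). N is at the origin and F lies 62.8 along u from N, so F = 62.8·u = (47.4, -41.2). Tangency of A1 to both parallel lines with radius 21.1 puts R and C at N ± 21.1·n: R = (13.8, 15.9), C = (-13.8, -15.9). Equal radii place J and E the same way about F: J = F + 21.1·n = (61.2, -25.3), E = F − 21.1·n = (33.6, -57.1). Then |NE| = |E − N| = 66.2.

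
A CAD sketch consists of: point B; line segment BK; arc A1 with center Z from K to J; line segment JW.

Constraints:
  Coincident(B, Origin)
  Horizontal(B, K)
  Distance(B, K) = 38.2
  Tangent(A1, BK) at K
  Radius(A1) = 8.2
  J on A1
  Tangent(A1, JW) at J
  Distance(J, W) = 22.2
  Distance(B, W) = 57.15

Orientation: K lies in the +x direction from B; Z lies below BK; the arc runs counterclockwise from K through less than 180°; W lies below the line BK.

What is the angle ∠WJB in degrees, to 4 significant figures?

161.4°

Checks: |ZJ| = 8.200 ✓; ∠(ZJ, JW) = 90.00° ✓; |JW| = 22.20 ✓; |BW| = 57.15 ✓.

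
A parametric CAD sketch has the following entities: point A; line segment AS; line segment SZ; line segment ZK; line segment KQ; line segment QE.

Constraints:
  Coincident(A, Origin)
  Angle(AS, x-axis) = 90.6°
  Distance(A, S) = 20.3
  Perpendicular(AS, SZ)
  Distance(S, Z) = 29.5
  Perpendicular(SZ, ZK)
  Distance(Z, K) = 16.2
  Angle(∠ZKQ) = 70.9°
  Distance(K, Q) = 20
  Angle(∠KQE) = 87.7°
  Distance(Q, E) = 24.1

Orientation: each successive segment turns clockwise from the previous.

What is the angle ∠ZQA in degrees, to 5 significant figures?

161.95°

A is at the origin; AS runs at 90.6° with length 20.3, so S = (-0.21258, 20.299). AS ⟂ SZ, so SZ runs at 0.60000°; with |SZ| = 29.5, Z = (29.286, 20.608). SZ is perpendicular to ZK, so ZK runs at -89.400°; with |ZK| = 16.2, K = (29.455, 4.4087). ∠ZKQ = 70.9° gives KQ at 161.50° from the x-axis; with |KQ| = 20.0, Q = (10.489, 10.755). Then cos ∠ZQA = QZ·QA / (|QZ||QA|), giving 161.95°.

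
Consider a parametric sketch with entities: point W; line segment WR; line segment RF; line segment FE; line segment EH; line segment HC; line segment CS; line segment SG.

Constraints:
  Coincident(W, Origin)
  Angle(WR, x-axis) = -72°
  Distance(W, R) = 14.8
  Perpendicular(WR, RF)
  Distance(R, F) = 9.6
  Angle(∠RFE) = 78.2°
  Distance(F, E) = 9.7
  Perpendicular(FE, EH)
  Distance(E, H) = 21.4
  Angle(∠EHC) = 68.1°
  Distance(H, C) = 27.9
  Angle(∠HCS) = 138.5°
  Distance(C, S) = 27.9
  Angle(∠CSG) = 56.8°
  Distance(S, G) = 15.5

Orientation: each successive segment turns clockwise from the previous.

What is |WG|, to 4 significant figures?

35.04

∠HCS = 138.5° gives CS at -147.2° from the x-axis; with |CS| = 27.9, S = (-15.33, -47.06). ∠CSG = 56.8° gives SG at 89.60° from the x-axis; with |SG| = 15.5, G = (-15.22, -31.56). Then |WG| = |G − W| = 35.04.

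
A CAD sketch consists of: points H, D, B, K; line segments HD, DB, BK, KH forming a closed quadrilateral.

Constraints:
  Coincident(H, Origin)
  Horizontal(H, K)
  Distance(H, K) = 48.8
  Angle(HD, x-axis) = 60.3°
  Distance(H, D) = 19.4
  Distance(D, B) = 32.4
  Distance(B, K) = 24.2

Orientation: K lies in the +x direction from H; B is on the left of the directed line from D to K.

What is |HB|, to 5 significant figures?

47.394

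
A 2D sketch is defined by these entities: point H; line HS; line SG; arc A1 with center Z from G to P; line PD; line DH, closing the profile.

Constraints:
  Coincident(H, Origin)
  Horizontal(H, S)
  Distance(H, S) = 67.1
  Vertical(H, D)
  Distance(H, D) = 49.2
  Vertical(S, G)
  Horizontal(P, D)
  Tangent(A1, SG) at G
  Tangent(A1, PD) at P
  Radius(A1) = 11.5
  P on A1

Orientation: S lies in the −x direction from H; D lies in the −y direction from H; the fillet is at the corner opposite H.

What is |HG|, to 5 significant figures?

76.966

The virtual corner opposite H is at (-67.100, -49.200). The tangent condition forces ZG to be normal to SG and since A1 is tangent to PD there, ZP ⟂ PD, with radius 11.5, so the center Z sits 11.5 in from both sides at Z = (-55.600, -37.700). That places the tangent points at G = (-67.100, -37.700) on SG and P = (-55.600, -49.200) on PD. Then |HG| = |G − H| = 76.966.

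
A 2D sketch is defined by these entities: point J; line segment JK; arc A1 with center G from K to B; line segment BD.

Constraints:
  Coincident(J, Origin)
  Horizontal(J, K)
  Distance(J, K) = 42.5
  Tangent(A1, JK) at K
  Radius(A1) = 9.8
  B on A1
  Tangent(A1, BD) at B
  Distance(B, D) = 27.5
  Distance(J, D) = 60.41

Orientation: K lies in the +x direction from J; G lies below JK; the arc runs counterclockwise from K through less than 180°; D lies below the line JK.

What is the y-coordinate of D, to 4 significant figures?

-38.74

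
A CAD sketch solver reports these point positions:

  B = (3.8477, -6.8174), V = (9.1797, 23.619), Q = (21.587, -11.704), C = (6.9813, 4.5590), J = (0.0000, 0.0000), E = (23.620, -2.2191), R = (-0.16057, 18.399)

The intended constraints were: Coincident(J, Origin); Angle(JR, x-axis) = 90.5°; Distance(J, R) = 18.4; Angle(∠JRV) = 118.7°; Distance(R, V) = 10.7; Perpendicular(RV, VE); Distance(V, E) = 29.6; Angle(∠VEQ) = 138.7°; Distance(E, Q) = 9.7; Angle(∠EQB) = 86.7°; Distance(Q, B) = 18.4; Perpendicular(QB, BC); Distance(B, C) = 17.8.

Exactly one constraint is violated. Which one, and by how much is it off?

Distance(B, C) = 17.8 — off by 6.00.

J = (0.00, 0.00) ✓; JR at 90.50° ✓; |JR| = 18.40 ✓; ∠JRV = 118.7° ✓; |RV| = 10.70 ✓; ∠(RV, VE) = 90.00° ✓; |VE| = 29.60 ✓; ∠VEQ = 138.7° ✓; |EQ| = 9.700 ✓; ∠EQB = 86.70° ✓; |QB| = 18.40 ✓; ∠(QB, BC) = 90.00° ✓; |BC| = 11.80 ✗.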